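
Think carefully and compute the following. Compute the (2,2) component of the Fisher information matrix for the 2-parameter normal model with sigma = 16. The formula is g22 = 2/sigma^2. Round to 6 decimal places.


For the 2-parameter normal family, the Fisher metric has:
  g11 = 1/sigma^2, g22 = 2/sigma^2.
sigma = 16, sigma^2 = 256.
g22 = 0.007813

0.007813


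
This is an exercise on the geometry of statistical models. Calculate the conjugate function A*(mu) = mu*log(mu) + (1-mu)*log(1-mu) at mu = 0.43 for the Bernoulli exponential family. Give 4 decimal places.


Legendre transform for Bernoulli:
A*(mu) = mu*log(mu) + (1-mu)*log(1-mu).
mu = 0.43, 1-mu = 0.57.
mu*log(mu) = 0.43*log(0.43) = -0.362907.
(1-mu)*log(1-mu) = 0.57*log(0.57) = -0.320408.
A* = -0.362907 + -0.320408 = -0.6833

-0.6833


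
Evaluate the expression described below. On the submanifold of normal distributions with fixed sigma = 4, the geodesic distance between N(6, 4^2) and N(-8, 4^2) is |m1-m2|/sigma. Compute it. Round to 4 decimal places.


On the fixed-variance normal subfamily, geodesic distance = |m1-m2|/sigma.
|6 - -8| = 14.
sigma = 4.
d = 14/4 = 3.5000

3.5000


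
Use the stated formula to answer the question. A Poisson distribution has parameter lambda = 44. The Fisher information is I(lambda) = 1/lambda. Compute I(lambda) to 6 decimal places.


Fisher information for Poisson: I(lambda) = 1/lambda.
lambda = 44.
I(lambda) = 1/44 = 0.022727

0.022727


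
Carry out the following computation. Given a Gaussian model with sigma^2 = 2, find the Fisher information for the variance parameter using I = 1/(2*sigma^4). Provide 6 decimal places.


Fisher information for variance: I(sigma^2) = 1/(2*sigma^4).
sigma^2 = 2, so sigma^4 = 4.
I = 1/(2*4) = 1/8 = 0.125000

0.125000


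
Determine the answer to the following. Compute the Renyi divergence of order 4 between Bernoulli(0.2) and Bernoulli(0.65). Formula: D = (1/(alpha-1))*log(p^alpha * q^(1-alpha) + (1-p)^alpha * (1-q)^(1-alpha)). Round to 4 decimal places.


Renyi divergence of order alpha between Bernoulli distributions:
D = (1/(alpha-1))*log(p^alpha * q^(1-alpha) + (1-p)^alpha * (1-q)^(1-alpha)).
alpha = 4, p = 0.2, q = 0.65.
p^alpha * q^(1-alpha) = 0.2^4 * 0.65^-3 = 0.005826.
(1-p)^alpha * (1-q)^(1-alpha) = 0.8^4 * 0.35^-3 = 9.553353.
sum = 0.005826 + 9.553353 = 9.559179.
D = (1/3)*log(9.559179) = 0.7525

0.7525


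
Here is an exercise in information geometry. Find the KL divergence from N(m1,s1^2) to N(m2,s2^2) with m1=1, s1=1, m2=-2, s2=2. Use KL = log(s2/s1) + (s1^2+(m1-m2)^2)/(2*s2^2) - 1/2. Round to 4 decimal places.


KL divergence between normal distributions:
KL = log(s2/s1) + (s1^2 + (m1-m2)^2)/(2*s2^2) - 1/2.
log(2/1) = 0.693147.
(1^2 + (1--2)^2)/(2*2^2) = (1 + 9)/8 = 1.25.
KL = 0.693147 + 1.25 - 0.5 = 1.4431

1.4431


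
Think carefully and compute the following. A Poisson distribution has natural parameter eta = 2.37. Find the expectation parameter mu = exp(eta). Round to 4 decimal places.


Expectation parameter for Poisson exponential family:
mu = exp(eta).
eta = 2.37.
mu = exp(2.37) = 10.6974

10.6974


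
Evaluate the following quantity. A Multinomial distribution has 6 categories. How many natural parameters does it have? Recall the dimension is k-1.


Exponential family dimension calculation:
For Multinomial with k=6 categories, dim = k-1 = 5.

5


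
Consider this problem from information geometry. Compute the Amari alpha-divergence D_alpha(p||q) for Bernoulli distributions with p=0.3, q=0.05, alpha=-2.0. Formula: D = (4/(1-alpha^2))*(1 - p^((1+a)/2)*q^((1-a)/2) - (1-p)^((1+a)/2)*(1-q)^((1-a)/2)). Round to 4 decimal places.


Amari alpha-divergence:
D = (4/(1-alpha^2))*(1 - p^((1+a)/2)*q^((1-a)/2) - (1-p)^((1+a)/2)*(1-q)^((1-a)/2)).
alpha = -2.0, p = 0.3, q = 0.05.
e1 = (1+alpha)/2 = -0.5, e2 = (1-alpha)/2 = 1.5.
t1 = p^e1 * q^e2 = 0.3^-0.5 * 0.05^1.5 = 0.020412.
t2 = (1-p)^e1 * (1-q)^e2 = 0.7^-0.5 * 0.95^1.5 = 1.106717.
4/(1-alpha^2) = -1.333333.
D = -1.333333*(1 - 0.020412 - 1.106717) = 0.1695

0.1695


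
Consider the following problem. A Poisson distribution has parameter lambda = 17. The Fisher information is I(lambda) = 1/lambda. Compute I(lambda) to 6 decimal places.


Fisher information for Poisson: I(lambda) = 1/lambda.
lambda = 17.
I(lambda) = 1/17 = 0.058824

0.058824


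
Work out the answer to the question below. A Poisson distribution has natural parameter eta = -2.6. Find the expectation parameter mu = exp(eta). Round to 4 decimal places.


Expectation parameter for Poisson exponential family:
mu = exp(eta).
eta = -2.6.
mu = exp(-2.6) = 0.0743

0.0743


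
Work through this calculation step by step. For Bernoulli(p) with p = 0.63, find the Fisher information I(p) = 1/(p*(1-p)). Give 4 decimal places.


For Bernoulli(p), Fisher information is I(p) = 1/(p*(1-p)).
p = 0.63, 1-p = 0.37.
p*(1-p) = 0.2331.
I(p) = 1/0.2331 = 4.2900

4.2900


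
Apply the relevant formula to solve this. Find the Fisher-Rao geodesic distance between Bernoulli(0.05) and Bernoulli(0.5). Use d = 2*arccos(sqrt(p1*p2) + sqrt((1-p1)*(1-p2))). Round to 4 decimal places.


Geodesic distance on Bernoulli manifold:
d(p1,p2) = 2*arccos(sqrt(p1*p2) + sqrt((1-p1)*(1-p2))).
sqrt(p1*p2) = sqrt(0.05*0.5) = 0.158114.
sqrt((1-p1)*(1-p2)) = sqrt(0.95*0.5) = 0.689202.
arg = 0.158114 + 0.689202 = 0.847316.
d = 2*arccos(0.847316) = 1.1198

1.1198


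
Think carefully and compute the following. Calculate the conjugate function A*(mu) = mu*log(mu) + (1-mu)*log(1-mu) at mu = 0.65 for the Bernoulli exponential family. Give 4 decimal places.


Legendre transform for Bernoulli:
A*(mu) = mu*log(mu) + (1-mu)*log(1-mu).
mu = 0.65, 1-mu = 0.35.
mu*log(mu) = 0.65*log(0.65) = -0.280009.
(1-mu)*log(1-mu) = 0.35*log(0.35) = -0.367438.
A* = -0.280009 + -0.367438 = -0.6474

-0.6474


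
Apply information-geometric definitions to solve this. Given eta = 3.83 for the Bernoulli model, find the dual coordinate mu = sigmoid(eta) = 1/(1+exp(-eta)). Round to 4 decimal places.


Dual coordinate (expectation parameter) for Bernoulli:
mu = 1/(1+exp(-eta)).
eta = 3.83.
exp(-eta) = exp(-3.83) = 0.02171.
mu = 1/(1+0.02171) = 0.9788

0.9788


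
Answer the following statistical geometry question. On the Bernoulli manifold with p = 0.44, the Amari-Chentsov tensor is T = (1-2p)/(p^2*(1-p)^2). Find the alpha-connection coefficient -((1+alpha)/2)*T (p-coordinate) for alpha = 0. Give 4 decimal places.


Skewness (Amari-Chentsov) tensor: T = (1-2p)/(p^2*(1-p)^2).
p = 0.44, 1-2p = 0.12, p^2 = 0.1936, (1-p)^2 = 0.3136.
T = 0.12/(0.1936 * 0.3136) = 1.976514.
In the p-coordinate, Gamma^(alpha) = Gamma^(0) - (alpha/2)*T with Gamma^(0) = (1/2)*g'(p) = -T/2,
so Gamma^(alpha) = -((1+alpha)/2)*T.
alpha = 0, -(1+alpha)/2 = -0.5.
Gamma = -0.5 * 1.976514 = -0.9883

-0.9883


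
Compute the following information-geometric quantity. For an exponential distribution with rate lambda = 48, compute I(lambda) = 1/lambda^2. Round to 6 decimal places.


Fisher information for exponential: I(lambda) = 1/lambda^2.
lambda = 48, lambda^2 = 2304.
I = 1/2304 = 0.000434

0.000434


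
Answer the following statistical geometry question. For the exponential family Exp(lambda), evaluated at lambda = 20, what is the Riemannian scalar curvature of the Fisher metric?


This family has a single free parameter, so its statistical manifold
is 1-dimensional. The Riemann curvature tensor of any 1-dimensional
Riemannian manifold vanishes identically, so R = 0.

0


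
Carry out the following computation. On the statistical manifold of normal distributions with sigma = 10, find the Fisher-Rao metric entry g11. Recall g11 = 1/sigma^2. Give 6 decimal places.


For the 2-parameter normal family, the Fisher metric has:
  g11 = 1/sigma^2, g22 = 2/sigma^2.
sigma = 10, sigma^2 = 100.
g11 = 0.010000

0.010000


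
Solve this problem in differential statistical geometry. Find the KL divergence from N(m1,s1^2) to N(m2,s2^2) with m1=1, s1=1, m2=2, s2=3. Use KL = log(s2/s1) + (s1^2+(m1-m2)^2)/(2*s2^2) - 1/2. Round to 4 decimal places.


KL divergence between normal distributions:
KL = log(s2/s1) + (s1^2 + (m1-m2)^2)/(2*s2^2) - 1/2.
log(3/1) = 1.098612.
(1^2 + (1-2)^2)/(2*3^2) = (1 + 1)/18 = 0.111111.
KL = 1.098612 + 0.111111 - 0.5 = 0.7097

0.7097


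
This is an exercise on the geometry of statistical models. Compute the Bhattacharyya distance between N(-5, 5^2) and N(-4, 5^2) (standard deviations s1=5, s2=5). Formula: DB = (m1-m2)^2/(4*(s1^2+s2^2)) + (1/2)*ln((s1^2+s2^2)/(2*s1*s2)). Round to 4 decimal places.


Bhattacharyya distance between two Gaussians:
DB = (m1-m2)^2/(4*(s1^2+s2^2)) + (1/2)*ln((s1^2+s2^2)/(2*s1*s2)).
(m1-m2)^2 = (-1)^2 = 1.
s1^2+s2^2 = 25 + 25 = 50.
term1 = 1/200 = 0.005.
term2 = 0.5*ln(50/50.0) = 0.0.
DB = 0.005 + 0.0 = 0.0050

0.0050


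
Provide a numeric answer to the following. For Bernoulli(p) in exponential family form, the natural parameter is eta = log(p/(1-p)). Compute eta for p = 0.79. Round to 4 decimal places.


Natural parameter for Bernoulli: eta = log(p/(1-p)).
p = 0.79, 1-p = 0.21.
p/(1-p) = 3.761905.
eta = log(3.761905) = 1.3249

1.3249


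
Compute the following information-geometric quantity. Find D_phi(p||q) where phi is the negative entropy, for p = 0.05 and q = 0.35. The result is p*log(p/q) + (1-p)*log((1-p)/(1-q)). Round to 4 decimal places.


Bregman divergence with negative entropy generator:
D = p*log(p/q) + (1-p)*log((1-p)/(1-q)).
p = 0.05, q = 0.35.
p*log(p/q) = 0.05*log(0.05/0.35) = -0.097296.
(1-p)*log((1-p)/(1-q)) = 0.95*log(0.95/0.65) = 0.360515.
D = -0.097296 + 0.360515 = 0.2632

0.2632


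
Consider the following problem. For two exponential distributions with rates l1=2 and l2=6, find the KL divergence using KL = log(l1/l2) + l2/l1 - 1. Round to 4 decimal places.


KL divergence for exponential family:
KL = log(l1/l2) + l2/l1 - 1.
log(2/6) = -1.098612.
6/2 = 3.0.
KL = -1.098612 + 3.0 - 1 = 0.9014

0.9014


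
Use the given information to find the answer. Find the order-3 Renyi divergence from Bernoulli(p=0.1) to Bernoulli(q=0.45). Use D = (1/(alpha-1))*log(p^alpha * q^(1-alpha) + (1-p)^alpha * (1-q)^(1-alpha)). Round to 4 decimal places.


Renyi divergence of order alpha between Bernoulli distributions:
D = (1/(alpha-1))*log(p^alpha * q^(1-alpha) + (1-p)^alpha * (1-q)^(1-alpha)).
alpha = 3, p = 0.1, q = 0.45.
p^alpha * q^(1-alpha) = 0.1^3 * 0.45^-2 = 0.004938.
(1-p)^alpha * (1-q)^(1-alpha) = 0.9^3 * 0.55^-2 = 2.409917.
sum = 0.004938 + 2.409917 = 2.414856.
D = (1/2)*log(2.414856) = 0.4408

0.4408


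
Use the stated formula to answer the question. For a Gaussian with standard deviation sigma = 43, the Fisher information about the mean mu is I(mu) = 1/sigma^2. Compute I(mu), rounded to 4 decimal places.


The Fisher information for the mean of a normal distribution is I(mu) = 1/sigma^2.
sigma = 43, so sigma^2 = 1849.
I(mu) = 1/1849 = 0.0005

0.0005


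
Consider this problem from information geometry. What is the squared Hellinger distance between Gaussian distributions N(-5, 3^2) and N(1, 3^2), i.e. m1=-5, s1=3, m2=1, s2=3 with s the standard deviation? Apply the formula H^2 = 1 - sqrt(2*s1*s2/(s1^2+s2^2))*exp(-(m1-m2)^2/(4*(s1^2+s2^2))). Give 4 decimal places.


Squared Hellinger distance for Gaussians:
H^2 = 1 - sqrt(2*s1*s2/(s1^2+s2^2)) * exp(-(m1-m2)^2/(4*(s1^2+s2^2))).
s1^2 = 9, s2^2 = 9, s1^2+s2^2 = 18.
sqrt(2*3*3/(18)) = 1.0.
(m1-m2)^2 = (-6)^2 = 36.
exp(-36/(4*18)) = exp(-0.5) = 0.606531.
H^2 = 1 - 1.0*0.606531 = 0.3935

0.3935


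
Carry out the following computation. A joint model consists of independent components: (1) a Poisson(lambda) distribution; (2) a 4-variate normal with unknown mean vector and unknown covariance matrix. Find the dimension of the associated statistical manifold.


The dimension of a statistical manifold equals the number of free
(independent) real parameters of the model. For a product of independent
blocks the parameter counts add.
- Poisson (lambda): 1.
- 4-variate normal: 4 (mean) + 4*5/2 = 10 (symmetric covariance) = 14.
Total = 1 + 14 = 15.
Dimension = 15

15


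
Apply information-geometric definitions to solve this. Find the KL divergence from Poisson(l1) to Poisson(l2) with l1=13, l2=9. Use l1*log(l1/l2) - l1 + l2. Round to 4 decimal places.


KL divergence for Poisson:
KL = l1*log(l1/l2) - l1 + l2.
l1 = 13, l2 = 9.
log(13/9) = 0.367725.
l1*log(l1/l2) = 13 * 0.367725 = 4.780422.
KL = 4.780422 - 13 + 9 = 0.7804

0.7804


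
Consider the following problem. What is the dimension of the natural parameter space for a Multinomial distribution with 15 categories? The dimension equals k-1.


Exponential family dimension calculation:
For Multinomial with k=15 categories, dim = k-1 = 14.

14


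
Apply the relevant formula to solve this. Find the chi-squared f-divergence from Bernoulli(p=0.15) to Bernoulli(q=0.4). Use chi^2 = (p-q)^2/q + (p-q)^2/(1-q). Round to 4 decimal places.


Chi-squared divergence between Bernoulli distributions:
chi^2 = (p-q)^2/q + (p-q)^2/(1-q).
p = 0.15, q = 0.4, p-q = -0.25.
(p-q)^2 = 0.0625.
term1 = 0.0625/0.4 = 0.15625.
term2 = 0.0625/0.6 = 0.104167.
chi^2 = 0.15625 + 0.104167 = 0.2604

0.2604


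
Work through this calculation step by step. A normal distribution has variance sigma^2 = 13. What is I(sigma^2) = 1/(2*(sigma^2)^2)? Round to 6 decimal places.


Fisher information for variance: I(sigma^2) = 1/(2*sigma^4).
sigma^2 = 13, so sigma^4 = 169.
I = 1/(2*169) = 1/338 = 0.002959

0.002959


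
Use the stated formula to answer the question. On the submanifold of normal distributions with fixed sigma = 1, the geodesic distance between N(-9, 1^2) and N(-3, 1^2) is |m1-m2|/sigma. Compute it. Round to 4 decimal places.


On the fixed-variance normal subfamily, geodesic distance = |m1-m2|/sigma.
|-9 - -3| = 6.
sigma = 1.
d = 6/1 = 6.0000

6.0000


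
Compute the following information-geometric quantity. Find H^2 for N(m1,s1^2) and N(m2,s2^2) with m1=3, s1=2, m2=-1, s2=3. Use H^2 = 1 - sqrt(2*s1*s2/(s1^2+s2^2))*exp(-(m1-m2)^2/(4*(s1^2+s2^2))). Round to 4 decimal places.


Squared Hellinger distance for Gaussians:
H^2 = 1 - sqrt(2*s1*s2/(s1^2+s2^2)) * exp(-(m1-m2)^2/(4*(s1^2+s2^2))).
s1^2 = 4, s2^2 = 9, s1^2+s2^2 = 13.
sqrt(2*2*3/(13)) = 0.960769.
(m1-m2)^2 = (4)^2 = 16.
exp(-16/(4*13)) = exp(-0.307692) = 0.735141.
H^2 = 1 - 0.960769*0.735141 = 0.2937

0.2937


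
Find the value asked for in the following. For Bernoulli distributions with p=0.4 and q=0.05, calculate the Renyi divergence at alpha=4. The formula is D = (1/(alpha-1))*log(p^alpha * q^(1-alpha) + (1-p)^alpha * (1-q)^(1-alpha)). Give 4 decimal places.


Renyi divergence of order alpha between Bernoulli distributions:
D = (1/(alpha-1))*log(p^alpha * q^(1-alpha) + (1-p)^alpha * (1-q)^(1-alpha)).
alpha = 4, p = 0.4, q = 0.05.
p^alpha * q^(1-alpha) = 0.4^4 * 0.05^-3 = 204.8.
(1-p)^alpha * (1-q)^(1-alpha) = 0.6^4 * 0.95^-3 = 0.151159.
sum = 204.8 + 0.151159 = 204.951159.
D = (1/3)*log(204.951159) = 1.7743

1.7743


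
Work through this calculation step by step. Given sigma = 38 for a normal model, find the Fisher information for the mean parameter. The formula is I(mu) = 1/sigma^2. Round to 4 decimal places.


The Fisher information for the mean of a normal distribution is I(mu) = 1/sigma^2.
sigma = 38, so sigma^2 = 1444.
I(mu) = 1/1444 = 0.0007

0.0007


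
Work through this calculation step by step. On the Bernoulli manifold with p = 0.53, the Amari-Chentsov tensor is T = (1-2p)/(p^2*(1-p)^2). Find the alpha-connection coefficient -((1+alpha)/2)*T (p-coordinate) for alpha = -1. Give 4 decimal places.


Skewness (Amari-Chentsov) tensor: T = (1-2p)/(p^2*(1-p)^2).
p = 0.53, 1-2p = -0.06, p^2 = 0.2809, (1-p)^2 = 0.2209.
T = -0.06/(0.2809 * 0.2209) = -0.96695.
In the p-coordinate, Gamma^(alpha) = Gamma^(0) - (alpha/2)*T with Gamma^(0) = (1/2)*g'(p) = -T/2,
so Gamma^(alpha) = -((1+alpha)/2)*T.
alpha = -1, -(1+alpha)/2 = 0.0.
Gamma = 0.0 * -0.96695 = 0.0000

0.0000


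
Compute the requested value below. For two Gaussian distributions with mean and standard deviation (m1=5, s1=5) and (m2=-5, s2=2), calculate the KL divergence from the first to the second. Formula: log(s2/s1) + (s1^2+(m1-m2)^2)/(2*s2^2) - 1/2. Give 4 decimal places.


KL divergence between normal distributions:
KL = log(s2/s1) + (s1^2 + (m1-m2)^2)/(2*s2^2) - 1/2.
log(2/5) = -0.916291.
(5^2 + (5--5)^2)/(2*2^2) = (25 + 100)/8 = 15.625.
KL = -0.916291 + 15.625 - 0.5 = 14.2087

14.2087


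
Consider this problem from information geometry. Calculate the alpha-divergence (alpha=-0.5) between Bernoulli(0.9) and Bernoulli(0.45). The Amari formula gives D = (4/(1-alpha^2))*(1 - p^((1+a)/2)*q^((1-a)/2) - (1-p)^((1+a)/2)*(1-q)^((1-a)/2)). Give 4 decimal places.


Amari alpha-divergence:
D = (4/(1-alpha^2))*(1 - p^((1+a)/2)*q^((1-a)/2) - (1-p)^((1+a)/2)*(1-q)^((1-a)/2)).
alpha = -0.5, p = 0.9, q = 0.45.
e1 = (1+alpha)/2 = 0.25, e2 = (1-alpha)/2 = 0.75.
t1 = p^e1 * q^e2 = 0.9^0.25 * 0.45^0.75 = 0.535143.
t2 = (1-p)^e1 * (1-q)^e2 = 0.1^0.25 * 0.55^0.75 = 0.359147.
4/(1-alpha^2) = 5.333333.
D = 5.333333*(1 - 0.535143 - 0.359147) = 0.5638

0.5638


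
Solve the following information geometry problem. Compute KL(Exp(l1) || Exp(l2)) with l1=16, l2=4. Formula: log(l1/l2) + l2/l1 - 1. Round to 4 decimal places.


KL divergence for exponential family:
KL = log(l1/l2) + l2/l1 - 1.
log(16/4) = 1.386294.
4/16 = 0.25.
KL = 1.386294 + 0.25 - 1 = 0.6363

0.6363


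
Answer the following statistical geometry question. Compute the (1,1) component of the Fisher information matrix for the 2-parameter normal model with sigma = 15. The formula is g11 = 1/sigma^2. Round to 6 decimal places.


For the 2-parameter normal family, the Fisher metric has:
  g11 = 1/sigma^2, g22 = 2/sigma^2.
sigma = 15, sigma^2 = 225.
g11 = 0.004444

0.004444


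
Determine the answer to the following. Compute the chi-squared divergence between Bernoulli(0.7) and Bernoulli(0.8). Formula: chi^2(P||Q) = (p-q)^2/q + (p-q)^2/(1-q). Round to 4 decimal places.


Chi-squared divergence between Bernoulli distributions:
chi^2 = (p-q)^2/q + (p-q)^2/(1-q).
p = 0.7, q = 0.8, p-q = -0.1.
(p-q)^2 = 0.01.
term1 = 0.01/0.8 = 0.0125.
term2 = 0.01/0.2 = 0.05.
chi^2 = 0.0125 + 0.05 = 0.0625

0.0625


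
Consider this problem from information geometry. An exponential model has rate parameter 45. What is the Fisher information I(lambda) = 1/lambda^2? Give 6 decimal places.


Fisher information for exponential: I(lambda) = 1/lambda^2.
lambda = 45, lambda^2 = 2025.
I = 1/2025 = 0.000494

0.000494


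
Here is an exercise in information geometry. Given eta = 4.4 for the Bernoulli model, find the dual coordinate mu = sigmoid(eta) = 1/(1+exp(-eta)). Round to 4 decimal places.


Dual coordinate (expectation parameter) for Bernoulli:
mu = 1/(1+exp(-eta)).
eta = 4.4.
exp(-eta) = exp(-4.4) = 0.012277.
mu = 1/(1+0.012277) = 0.9879

0.9879


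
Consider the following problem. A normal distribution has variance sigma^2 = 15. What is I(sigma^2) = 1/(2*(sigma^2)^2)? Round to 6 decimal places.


Fisher information for variance: I(sigma^2) = 1/(2*sigma^4).
sigma^2 = 15, so sigma^4 = 225.
I = 1/(2*225) = 1/450 = 0.002222

0.002222


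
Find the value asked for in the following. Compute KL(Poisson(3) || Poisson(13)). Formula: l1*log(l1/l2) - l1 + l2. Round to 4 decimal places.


KL divergence for Poisson:
KL = l1*log(l1/l2) - l1 + l2.
l1 = 3, l2 = 13.
log(3/13) = -1.466337.
l1*log(l1/l2) = 3 * -1.466337 = -4.399011.
KL = -4.399011 - 3 + 13 = 5.6010

5.6010


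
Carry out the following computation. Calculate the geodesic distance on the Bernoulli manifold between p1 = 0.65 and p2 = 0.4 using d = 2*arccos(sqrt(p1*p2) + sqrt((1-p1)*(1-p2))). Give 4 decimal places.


Geodesic distance on Bernoulli manifold:
d(p1,p2) = 2*arccos(sqrt(p1*p2) + sqrt((1-p1)*(1-p2))).
sqrt(p1*p2) = sqrt(0.65*0.4) = 0.509902.
sqrt((1-p1)*(1-p2)) = sqrt(0.35*0.6) = 0.458258.
arg = 0.509902 + 0.458258 = 0.96816.
d = 2*arccos(0.96816) = 0.5061

0.5061


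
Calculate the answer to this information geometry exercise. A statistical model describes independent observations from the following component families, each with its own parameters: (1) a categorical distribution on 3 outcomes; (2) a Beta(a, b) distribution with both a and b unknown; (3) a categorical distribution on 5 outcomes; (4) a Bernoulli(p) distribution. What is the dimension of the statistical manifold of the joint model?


The dimension of a statistical manifold equals the number of free
(independent) real parameters of the model. For a product of independent
blocks the parameter counts add.
- categorical on 3 outcomes (probabilities sum to 1): 3-1 = 2.
- Beta (a, b): 2.
- categorical on 5 outcomes (probabilities sum to 1): 5-1 = 4.
- Bernoulli (p): 1.
Total = 2 + 2 + 4 + 1 = 9.
Dimension = 9

9


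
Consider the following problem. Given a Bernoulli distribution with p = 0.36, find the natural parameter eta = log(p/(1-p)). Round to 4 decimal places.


Natural parameter for Bernoulli: eta = log(p/(1-p)).
p = 0.36, 1-p = 0.64.
p/(1-p) = 0.5625.
eta = log(0.5625) = -0.5754

-0.5754


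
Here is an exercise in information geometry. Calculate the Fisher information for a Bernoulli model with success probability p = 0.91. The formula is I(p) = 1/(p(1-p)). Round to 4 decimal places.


For Bernoulli(p), Fisher information is I(p) = 1/(p*(1-p)).
p = 0.91, 1-p = 0.09.
p*(1-p) = 0.0819.
I(p) = 1/0.0819 = 12.2100

12.2100


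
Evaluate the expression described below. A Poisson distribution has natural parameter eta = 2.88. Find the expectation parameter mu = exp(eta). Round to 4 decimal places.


Expectation parameter for Poisson exponential family:
mu = exp(eta).
eta = 2.88.
mu = exp(2.88) = 17.8143

17.8143


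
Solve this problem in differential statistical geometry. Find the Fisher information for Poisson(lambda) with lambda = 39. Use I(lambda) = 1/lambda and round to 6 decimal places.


Fisher information for Poisson: I(lambda) = 1/lambda.
lambda = 39.
I(lambda) = 1/39 = 0.025641

0.025641


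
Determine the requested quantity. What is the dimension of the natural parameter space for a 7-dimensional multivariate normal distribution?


Exponential family dimension calculation:
For 7-dim MVN: mean has 7 params, covariance has 7*8/2 = 28 unique entries.
Total dim = 7 + 28 = 35.

35


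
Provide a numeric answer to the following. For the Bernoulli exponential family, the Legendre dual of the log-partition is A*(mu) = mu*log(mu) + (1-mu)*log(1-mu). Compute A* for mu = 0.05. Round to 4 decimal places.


Legendre transform for Bernoulli:
A*(mu) = mu*log(mu) + (1-mu)*log(1-mu).
mu = 0.05, 1-mu = 0.95.
mu*log(mu) = 0.05*log(0.05) = -0.149787.
(1-mu)*log(1-mu) = 0.95*log(0.95) = -0.048729.
A* = -0.149787 + -0.048729 = -0.1985

-0.1985


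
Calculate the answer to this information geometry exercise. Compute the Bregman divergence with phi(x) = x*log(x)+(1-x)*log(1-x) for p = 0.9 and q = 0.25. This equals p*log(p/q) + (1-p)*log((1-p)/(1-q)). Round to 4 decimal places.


Bregman divergence with negative entropy generator:
D = p*log(p/q) + (1-p)*log((1-p)/(1-q)).
p = 0.9, q = 0.25.
p*log(p/q) = 0.9*log(0.9/0.25) = 1.15284.
(1-p)*log((1-p)/(1-q)) = 0.1*log(0.1/0.75) = -0.20149.
D = 1.15284 + -0.20149 = 0.9514

0.9514


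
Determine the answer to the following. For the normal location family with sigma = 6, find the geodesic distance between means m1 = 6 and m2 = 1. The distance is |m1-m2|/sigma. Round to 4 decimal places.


On the fixed-variance normal subfamily, geodesic distance = |m1-m2|/sigma.
|6 - 1| = 5.
sigma = 6.
d = 5/6 = 0.8333

0.8333


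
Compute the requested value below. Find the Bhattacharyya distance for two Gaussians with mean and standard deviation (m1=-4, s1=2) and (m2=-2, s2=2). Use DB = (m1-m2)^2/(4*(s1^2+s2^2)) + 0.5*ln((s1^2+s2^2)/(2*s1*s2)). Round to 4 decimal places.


Bhattacharyya distance between two Gaussians:
DB = (m1-m2)^2/(4*(s1^2+s2^2)) + (1/2)*ln((s1^2+s2^2)/(2*s1*s2)).
(m1-m2)^2 = (-2)^2 = 4.
s1^2+s2^2 = 4 + 4 = 8.
term1 = 4/32 = 0.125.
term2 = 0.5*ln(8/8.0) = 0.0.
DB = 0.125 + 0.0 = 0.1250

0.1250


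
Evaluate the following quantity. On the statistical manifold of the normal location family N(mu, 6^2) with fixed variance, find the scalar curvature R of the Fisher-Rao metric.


This family has a single free parameter, so its statistical manifold
is 1-dimensional. The Riemann curvature tensor of any 1-dimensional
Riemannian manifold vanishes identically, so R = 0.

0


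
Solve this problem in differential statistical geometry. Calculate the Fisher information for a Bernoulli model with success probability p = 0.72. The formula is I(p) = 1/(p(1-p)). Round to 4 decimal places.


For Bernoulli(p), Fisher information is I(p) = 1/(p*(1-p)).
p = 0.72, 1-p = 0.28.
p*(1-p) = 0.2016.
I(p) = 1/0.2016 = 4.9603

4.9603


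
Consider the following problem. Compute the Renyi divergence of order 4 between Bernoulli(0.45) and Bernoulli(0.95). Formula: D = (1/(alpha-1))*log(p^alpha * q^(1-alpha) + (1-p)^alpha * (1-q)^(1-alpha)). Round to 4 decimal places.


Renyi divergence of order alpha between Bernoulli distributions:
D = (1/(alpha-1))*log(p^alpha * q^(1-alpha) + (1-p)^alpha * (1-q)^(1-alpha)).
alpha = 4, p = 0.45, q = 0.95.
p^alpha * q^(1-alpha) = 0.45^4 * 0.95^-3 = 0.047828.
(1-p)^alpha * (1-q)^(1-alpha) = 0.55^4 * 0.05^-3 = 732.05.
sum = 0.047828 + 732.05 = 732.097828.
D = (1/3)*log(732.097828) = 2.1986

2.1986


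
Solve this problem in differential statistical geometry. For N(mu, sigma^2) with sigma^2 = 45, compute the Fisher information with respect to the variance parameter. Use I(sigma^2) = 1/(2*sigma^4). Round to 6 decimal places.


Fisher information for variance: I(sigma^2) = 1/(2*sigma^4).
sigma^2 = 45, so sigma^4 = 2025.
I = 1/(2*2025) = 1/4050 = 0.000247

0.000247


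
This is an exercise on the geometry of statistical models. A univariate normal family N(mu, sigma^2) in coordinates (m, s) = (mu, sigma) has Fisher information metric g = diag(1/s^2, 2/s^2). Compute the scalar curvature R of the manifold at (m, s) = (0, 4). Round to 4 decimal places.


The metric has the form g = (A dm^2 + B ds^2)/s^2 with A = 1, B = 2.
Substitute u = sqrt(A/B)*m: g = B*(du^2 + ds^2)/s^2, i.e. B times the
Poincare upper half-plane metric, which has constant Gaussian curvature -1.
Scaling a 2D metric by a constant c divides the Gaussian curvature by c,
so K = -1/B = -1/(2) = -0.5000 everywhere (the point (m, s) = (0, 4) is irrelevant:
the curvature is constant).
Scalar curvature in dimension 2: R = 2K = -2/(2) = -1.0000.

-1.0000


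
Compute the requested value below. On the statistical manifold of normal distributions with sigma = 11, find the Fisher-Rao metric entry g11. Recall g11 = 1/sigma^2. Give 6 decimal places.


For the 2-parameter normal family, the Fisher metric has:
  g11 = 1/sigma^2, g22 = 2/sigma^2.
sigma = 11, sigma^2 = 121.
g11 = 0.008264

0.008264


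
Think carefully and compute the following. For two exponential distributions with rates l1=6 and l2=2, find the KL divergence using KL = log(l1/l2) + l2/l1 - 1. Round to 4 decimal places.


KL divergence for exponential family:
KL = log(l1/l2) + l2/l1 - 1.
log(6/2) = 1.098612.
2/6 = 0.333333.
KL = 1.098612 + 0.333333 - 1 = 0.4319

0.4319


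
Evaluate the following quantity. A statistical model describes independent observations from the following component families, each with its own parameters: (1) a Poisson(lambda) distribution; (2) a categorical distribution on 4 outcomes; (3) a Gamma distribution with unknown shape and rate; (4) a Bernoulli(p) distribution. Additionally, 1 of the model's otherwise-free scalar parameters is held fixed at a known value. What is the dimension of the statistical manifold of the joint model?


The dimension of a statistical manifold equals the number of free
(independent) real parameters of the model. For a product of independent
blocks the parameter counts add.
- Poisson (lambda): 1.
- categorical on 4 outcomes (probabilities sum to 1): 4-1 = 3.
- Gamma (shape, rate): 2.
- Bernoulli (p): 1.
Total = 1 + 3 + 2 + 1 = 7.
1 parameter(s) fixed at known values: 7 - 1 = 6.
Dimension = 6

6


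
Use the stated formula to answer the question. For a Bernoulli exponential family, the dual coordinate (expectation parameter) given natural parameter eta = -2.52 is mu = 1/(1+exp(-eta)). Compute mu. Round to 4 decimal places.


Dual coordinate (expectation parameter) for Bernoulli:
mu = 1/(1+exp(-eta)).
eta = -2.52.
exp(-eta) = exp(2.52) = 12.428597.
mu = 1/(1+12.428597) = 0.0745

0.0745


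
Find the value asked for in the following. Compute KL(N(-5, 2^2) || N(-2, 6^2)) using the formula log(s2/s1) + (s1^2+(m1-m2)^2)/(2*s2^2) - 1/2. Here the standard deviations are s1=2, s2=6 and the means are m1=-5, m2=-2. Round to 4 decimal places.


KL divergence between normal distributions:
KL = log(s2/s1) + (s1^2 + (m1-m2)^2)/(2*s2^2) - 1/2.
log(6/2) = 1.098612.
(2^2 + (-5--2)^2)/(2*6^2) = (4 + 9)/72 = 0.180556.
KL = 1.098612 + 0.180556 - 0.5 = 0.7792

0.7792


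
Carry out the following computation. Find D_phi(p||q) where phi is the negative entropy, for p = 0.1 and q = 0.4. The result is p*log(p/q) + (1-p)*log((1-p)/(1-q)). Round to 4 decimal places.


Bregman divergence with negative entropy generator:
D = p*log(p/q) + (1-p)*log((1-p)/(1-q)).
p = 0.1, q = 0.4.
p*log(p/q) = 0.1*log(0.1/0.4) = -0.138629.
(1-p)*log((1-p)/(1-q)) = 0.9*log(0.9/0.6) = 0.364919.
D = -0.138629 + 0.364919 = 0.2263

0.2263


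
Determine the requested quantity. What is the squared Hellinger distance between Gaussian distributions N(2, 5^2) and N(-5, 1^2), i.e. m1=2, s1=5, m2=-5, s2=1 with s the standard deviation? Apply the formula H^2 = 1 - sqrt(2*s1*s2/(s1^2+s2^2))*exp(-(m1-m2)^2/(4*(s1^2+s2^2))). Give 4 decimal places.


Squared Hellinger distance for Gaussians:
H^2 = 1 - sqrt(2*s1*s2/(s1^2+s2^2)) * exp(-(m1-m2)^2/(4*(s1^2+s2^2))).
s1^2 = 25, s2^2 = 1, s1^2+s2^2 = 26.
sqrt(2*5*1/(26)) = 0.620174.
(m1-m2)^2 = (7)^2 = 49.
exp(-49/(4*26)) = exp(-0.471154) = 0.624282.
H^2 = 1 - 0.620174*0.624282 = 0.6128

0.6128


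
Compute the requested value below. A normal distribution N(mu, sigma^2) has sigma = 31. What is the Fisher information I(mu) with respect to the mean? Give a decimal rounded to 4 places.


The Fisher information for the mean of a normal distribution is I(mu) = 1/sigma^2.
sigma = 31, so sigma^2 = 961.
I(mu) = 1/961 = 0.0010

0.0010


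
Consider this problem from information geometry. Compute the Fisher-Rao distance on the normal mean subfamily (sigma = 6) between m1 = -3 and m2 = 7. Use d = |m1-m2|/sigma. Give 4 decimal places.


On the fixed-variance normal subfamily, geodesic distance = |m1-m2|/sigma.
|-3 - 7| = 10.
sigma = 6.
d = 10/6 = 1.6667

1.6667


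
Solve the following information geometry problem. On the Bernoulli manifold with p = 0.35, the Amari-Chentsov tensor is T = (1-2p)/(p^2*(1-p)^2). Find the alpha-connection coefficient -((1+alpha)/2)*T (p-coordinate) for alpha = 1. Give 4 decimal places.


Skewness (Amari-Chentsov) tensor: T = (1-2p)/(p^2*(1-p)^2).
p = 0.35, 1-2p = 0.3, p^2 = 0.1225, (1-p)^2 = 0.4225.
T = 0.3/(0.1225 * 0.4225) = 5.796401.
In the p-coordinate, Gamma^(alpha) = Gamma^(0) - (alpha/2)*T with Gamma^(0) = (1/2)*g'(p) = -T/2,
so Gamma^(alpha) = -((1+alpha)/2)*T.
alpha = 1, -(1+alpha)/2 = -1.0.
Gamma = -1.0 * 5.796401 = -5.7964

-5.7964


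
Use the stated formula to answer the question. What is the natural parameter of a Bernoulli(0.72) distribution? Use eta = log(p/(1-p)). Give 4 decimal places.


Natural parameter for Bernoulli: eta = log(p/(1-p)).
p = 0.72, 1-p = 0.28.
p/(1-p) = 2.571429.
eta = log(2.571429) = 0.9445

0.9445


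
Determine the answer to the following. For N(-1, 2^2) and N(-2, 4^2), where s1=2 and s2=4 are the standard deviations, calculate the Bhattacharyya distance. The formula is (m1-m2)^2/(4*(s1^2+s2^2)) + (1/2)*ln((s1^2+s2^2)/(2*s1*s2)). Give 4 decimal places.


Bhattacharyya distance between two Gaussians:
DB = (m1-m2)^2/(4*(s1^2+s2^2)) + (1/2)*ln((s1^2+s2^2)/(2*s1*s2)).
(m1-m2)^2 = (1)^2 = 1.
s1^2+s2^2 = 4 + 16 = 20.
term1 = 1/80 = 0.0125.
term2 = 0.5*ln(20/16.0) = 0.111572.
DB = 0.0125 + 0.111572 = 0.1241

0.1241


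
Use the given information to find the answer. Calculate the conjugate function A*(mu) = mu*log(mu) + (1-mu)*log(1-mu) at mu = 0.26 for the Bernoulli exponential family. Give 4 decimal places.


Legendre transform for Bernoulli:
A*(mu) = mu*log(mu) + (1-mu)*log(1-mu).
mu = 0.26, 1-mu = 0.74.
mu*log(mu) = 0.26*log(0.26) = -0.350239.
(1-mu)*log(1-mu) = 0.74*log(0.74) = -0.222818.
A* = -0.350239 + -0.222818 = -0.5731

-0.5731


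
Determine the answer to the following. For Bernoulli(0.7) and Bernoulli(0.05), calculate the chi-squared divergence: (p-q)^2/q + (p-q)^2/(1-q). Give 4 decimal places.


Chi-squared divergence between Bernoulli distributions:
chi^2 = (p-q)^2/q + (p-q)^2/(1-q).
p = 0.7, q = 0.05, p-q = 0.65.
(p-q)^2 = 0.4225.
term1 = 0.4225/0.05 = 8.45.
term2 = 0.4225/0.95 = 0.444737.
chi^2 = 8.45 + 0.444737 = 8.8947

8.8947


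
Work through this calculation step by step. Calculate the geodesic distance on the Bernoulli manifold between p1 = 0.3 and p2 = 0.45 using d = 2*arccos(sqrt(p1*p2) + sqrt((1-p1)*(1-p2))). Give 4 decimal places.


Geodesic distance on Bernoulli manifold:
d(p1,p2) = 2*arccos(sqrt(p1*p2) + sqrt((1-p1)*(1-p2))).
sqrt(p1*p2) = sqrt(0.3*0.45) = 0.367423.
sqrt((1-p1)*(1-p2)) = sqrt(0.7*0.55) = 0.620484.
arg = 0.367423 + 0.620484 = 0.987907.
d = 2*arccos(0.987907) = 0.3113

0.3113


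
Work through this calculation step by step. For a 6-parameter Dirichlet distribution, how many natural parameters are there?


Exponential family dimension calculation:
Dirichlet with 6 components has 6 natural parameters.

6


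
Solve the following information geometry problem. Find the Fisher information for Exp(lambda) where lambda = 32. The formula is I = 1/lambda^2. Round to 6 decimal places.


Fisher information for exponential: I(lambda) = 1/lambda^2.
lambda = 32, lambda^2 = 1024.
I = 1/1024 = 0.000977

0.000977


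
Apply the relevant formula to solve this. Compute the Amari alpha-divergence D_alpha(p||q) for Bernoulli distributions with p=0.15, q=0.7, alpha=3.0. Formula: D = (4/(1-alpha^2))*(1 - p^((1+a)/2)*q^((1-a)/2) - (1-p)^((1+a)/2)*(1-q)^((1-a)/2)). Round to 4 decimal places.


Amari alpha-divergence:
D = (4/(1-alpha^2))*(1 - p^((1+a)/2)*q^((1-a)/2) - (1-p)^((1+a)/2)*(1-q)^((1-a)/2)).
alpha = 3.0, p = 0.15, q = 0.7.
e1 = (1+alpha)/2 = 2.0, e2 = (1-alpha)/2 = -1.0.
t1 = p^e1 * q^e2 = 0.15^2.0 * 0.7^-1.0 = 0.032143.
t2 = (1-p)^e1 * (1-q)^e2 = 0.85^2.0 * 0.3^-1.0 = 2.408333.
4/(1-alpha^2) = -0.5.
D = -0.5*(1 - 0.032143 - 2.408333) = 0.7202

0.7202


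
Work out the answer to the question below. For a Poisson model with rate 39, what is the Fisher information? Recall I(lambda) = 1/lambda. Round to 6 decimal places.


Fisher information for Poisson: I(lambda) = 1/lambda.
lambda = 39.
I(lambda) = 1/39 = 0.025641

0.025641


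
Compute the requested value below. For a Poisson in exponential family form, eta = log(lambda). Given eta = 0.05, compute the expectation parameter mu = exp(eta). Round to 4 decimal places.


Expectation parameter for Poisson exponential family:
mu = exp(eta).
eta = 0.05.
mu = exp(0.05) = 1.0513

1.0513


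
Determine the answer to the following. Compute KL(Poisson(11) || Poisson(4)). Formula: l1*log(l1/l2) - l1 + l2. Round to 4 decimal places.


KL divergence for Poisson:
KL = l1*log(l1/l2) - l1 + l2.
l1 = 11, l2 = 4.
log(11/4) = 1.011601.
l1*log(l1/l2) = 11 * 1.011601 = 11.12761.
KL = 11.12761 - 11 + 4 = 4.1276

4.1276


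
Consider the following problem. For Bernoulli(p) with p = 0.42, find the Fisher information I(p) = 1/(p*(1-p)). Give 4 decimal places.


For Bernoulli(p), Fisher information is I(p) = 1/(p*(1-p)).
p = 0.42, 1-p = 0.58.
p*(1-p) = 0.2436.
I(p) = 1/0.2436 = 4.1051

4.1051


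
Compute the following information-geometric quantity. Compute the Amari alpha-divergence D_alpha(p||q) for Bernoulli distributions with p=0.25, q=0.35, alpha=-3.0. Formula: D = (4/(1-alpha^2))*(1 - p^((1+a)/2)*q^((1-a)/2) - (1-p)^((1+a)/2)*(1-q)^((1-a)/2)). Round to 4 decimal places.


Amari alpha-divergence:
D = (4/(1-alpha^2))*(1 - p^((1+a)/2)*q^((1-a)/2) - (1-p)^((1+a)/2)*(1-q)^((1-a)/2)).
alpha = -3.0, p = 0.25, q = 0.35.
e1 = (1+alpha)/2 = -1.0, e2 = (1-alpha)/2 = 2.0.
t1 = p^e1 * q^e2 = 0.25^-1.0 * 0.35^2.0 = 0.49.
t2 = (1-p)^e1 * (1-q)^e2 = 0.75^-1.0 * 0.65^2.0 = 0.563333.
4/(1-alpha^2) = -0.5.
D = -0.5*(1 - 0.49 - 0.563333) = 0.0267

0.0267


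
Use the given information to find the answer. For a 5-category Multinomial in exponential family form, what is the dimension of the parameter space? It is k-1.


Exponential family dimension calculation:
For Multinomial with k=5 categories, dim = k-1 = 4.

4


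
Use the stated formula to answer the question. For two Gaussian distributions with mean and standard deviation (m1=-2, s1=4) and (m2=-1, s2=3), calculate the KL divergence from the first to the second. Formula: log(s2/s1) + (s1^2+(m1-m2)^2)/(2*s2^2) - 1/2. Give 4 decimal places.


KL divergence between normal distributions:
KL = log(s2/s1) + (s1^2 + (m1-m2)^2)/(2*s2^2) - 1/2.
log(3/4) = -0.287682.
(4^2 + (-2--1)^2)/(2*3^2) = (16 + 1)/18 = 0.944444.
KL = -0.287682 + 0.944444 - 0.5 = 0.1568

0.1568


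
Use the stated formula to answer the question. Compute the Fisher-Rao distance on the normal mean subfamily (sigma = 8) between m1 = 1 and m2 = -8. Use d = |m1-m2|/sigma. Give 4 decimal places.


On the fixed-variance normal subfamily, geodesic distance = |m1-m2|/sigma.
|1 - -8| = 9.
sigma = 8.
d = 9/8 = 1.1250

1.1250


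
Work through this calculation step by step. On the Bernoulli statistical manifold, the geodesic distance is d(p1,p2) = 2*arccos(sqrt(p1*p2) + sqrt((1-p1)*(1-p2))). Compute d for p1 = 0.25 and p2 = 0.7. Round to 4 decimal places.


Geodesic distance on Bernoulli manifold:
d(p1,p2) = 2*arccos(sqrt(p1*p2) + sqrt((1-p1)*(1-p2))).
sqrt(p1*p2) = sqrt(0.25*0.7) = 0.41833.
sqrt((1-p1)*(1-p2)) = sqrt(0.75*0.3) = 0.474342.
arg = 0.41833 + 0.474342 = 0.892672.
d = 2*arccos(0.892672) = 0.9351

0.9351


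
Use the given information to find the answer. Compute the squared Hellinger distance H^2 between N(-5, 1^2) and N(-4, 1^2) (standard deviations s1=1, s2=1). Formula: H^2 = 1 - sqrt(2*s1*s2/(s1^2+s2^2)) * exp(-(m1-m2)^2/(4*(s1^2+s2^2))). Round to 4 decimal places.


Squared Hellinger distance for Gaussians:
H^2 = 1 - sqrt(2*s1*s2/(s1^2+s2^2)) * exp(-(m1-m2)^2/(4*(s1^2+s2^2))).
s1^2 = 1, s2^2 = 1, s1^2+s2^2 = 2.
sqrt(2*1*1/(2)) = 1.0.
(m1-m2)^2 = (-1)^2 = 1.
exp(-1/(4*2)) = exp(-0.125) = 0.882497.
H^2 = 1 - 1.0*0.882497 = 0.1175

0.1175


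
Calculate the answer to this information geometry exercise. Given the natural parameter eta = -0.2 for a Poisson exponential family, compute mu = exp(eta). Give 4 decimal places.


Expectation parameter for Poisson exponential family:
mu = exp(eta).
eta = -0.2.
mu = exp(-0.2) = 0.8187

0.8187


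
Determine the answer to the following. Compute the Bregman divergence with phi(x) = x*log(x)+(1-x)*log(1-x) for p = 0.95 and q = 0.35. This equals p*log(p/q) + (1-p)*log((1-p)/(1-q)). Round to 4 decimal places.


Bregman divergence with negative entropy generator:
D = p*log(p/q) + (1-p)*log((1-p)/(1-q)).
p = 0.95, q = 0.35.
p*log(p/q) = 0.95*log(0.95/0.35) = 0.948602.
(1-p)*log((1-p)/(1-q)) = 0.05*log(0.05/0.65) = -0.128247.
D = 0.948602 + -0.128247 = 0.8204

0.8204


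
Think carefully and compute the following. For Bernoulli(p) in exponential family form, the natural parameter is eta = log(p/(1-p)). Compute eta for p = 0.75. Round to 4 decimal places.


Natural parameter for Bernoulli: eta = log(p/(1-p)).
p = 0.75, 1-p = 0.25.
p/(1-p) = 3.0.
eta = log(3.0) = 1.0986

1.0986


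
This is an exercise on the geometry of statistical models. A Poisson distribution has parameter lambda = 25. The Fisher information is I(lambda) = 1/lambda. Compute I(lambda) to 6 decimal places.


Fisher information for Poisson: I(lambda) = 1/lambda.
lambda = 25.
I(lambda) = 1/25 = 0.040000

0.040000
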